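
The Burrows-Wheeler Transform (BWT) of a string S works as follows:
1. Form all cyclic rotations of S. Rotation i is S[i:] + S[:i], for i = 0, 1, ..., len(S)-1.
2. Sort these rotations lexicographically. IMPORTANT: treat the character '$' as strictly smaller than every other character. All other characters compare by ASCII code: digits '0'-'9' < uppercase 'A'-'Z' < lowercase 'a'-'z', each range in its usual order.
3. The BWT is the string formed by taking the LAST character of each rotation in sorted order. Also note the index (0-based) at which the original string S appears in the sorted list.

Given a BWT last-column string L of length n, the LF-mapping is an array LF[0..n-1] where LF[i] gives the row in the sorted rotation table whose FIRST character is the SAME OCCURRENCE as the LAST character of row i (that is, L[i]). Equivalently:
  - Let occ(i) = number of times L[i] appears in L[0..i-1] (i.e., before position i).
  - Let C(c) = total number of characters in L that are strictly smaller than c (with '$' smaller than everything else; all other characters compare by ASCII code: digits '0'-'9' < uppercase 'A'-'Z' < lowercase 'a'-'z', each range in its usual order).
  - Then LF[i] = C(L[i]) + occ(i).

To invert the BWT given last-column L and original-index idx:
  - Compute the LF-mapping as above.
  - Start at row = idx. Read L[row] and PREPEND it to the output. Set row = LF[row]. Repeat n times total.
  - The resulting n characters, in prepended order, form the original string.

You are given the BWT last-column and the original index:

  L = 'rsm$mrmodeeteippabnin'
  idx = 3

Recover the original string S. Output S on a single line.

LF mapping: 17 19 9 0 10 18 11 14 3 4 5 20 6 7 15 16 1 2 12 8 13
Walk LF starting at row 3, prepending L[row]:
  step 1: row=3, L[3]='$', prepend. Next row=LF[3]=0
  step 2: row=0, L[0]='r', prepend. Next row=LF[0]=17
  step 3: row=17, L[17]='b', prepend. Next row=LF[17]=2
  step 4: row=2, L[2]='m', prepend. Next row=LF[2]=9
  step 5: row=9, L[9]='e', prepend. Next row=LF[9]=4
  step 6: row=4, L[4]='m', prepend. Next row=LF[4]=10
  step 7: row=10, L[10]='e', prepend. Next row=LF[10]=5
  step 8: row=5, L[5]='r', prepend. Next row=LF[5]=18
  step 9: row=18, L[18]='n', prepend. Next row=LF[18]=12
  step 10: row=12, L[12]='e', prepend. Next row=LF[12]=6
  step 11: row=6, L[6]='m', prepend. Next row=LF[6]=11
  step 12: row=11, L[11]='t', prepend. Next row=LF[11]=20
  step 13: row=20, L[20]='n', prepend. Next row=LF[20]=13
  step 14: row=13, L[13]='i', prepend. Next row=LF[13]=7
  step 15: row=7, L[7]='o', prepend. Next row=LF[7]=14
  step 16: row=14, L[14]='p', prepend. Next row=LF[14]=15
  step 17: row=15, L[15]='p', prepend. Next row=LF[15]=16
  step 18: row=16, L[16]='a', prepend. Next row=LF[16]=1
  step 19: row=1, L[1]='s', prepend. Next row=LF[1]=19
  step 20: row=19, L[19]='i', prepend. Next row=LF[19]=8
  step 21: row=8, L[8]='d', prepend. Next row=LF[8]=3
Reversed output: disappointmenremembr$

Answer: disappointmenremembr$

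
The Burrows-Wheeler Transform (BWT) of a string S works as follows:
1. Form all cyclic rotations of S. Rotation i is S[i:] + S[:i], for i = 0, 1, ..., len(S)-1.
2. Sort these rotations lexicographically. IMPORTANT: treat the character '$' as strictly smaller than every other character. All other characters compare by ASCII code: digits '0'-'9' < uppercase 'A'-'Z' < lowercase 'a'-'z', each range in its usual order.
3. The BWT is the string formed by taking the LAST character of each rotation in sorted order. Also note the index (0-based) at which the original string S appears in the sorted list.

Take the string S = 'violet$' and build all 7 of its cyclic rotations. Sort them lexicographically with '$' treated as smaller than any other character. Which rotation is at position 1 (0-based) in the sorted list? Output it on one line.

All 7 rotations (rotation i = S[i:]+S[:i]):
  rot[0] = violet$
  rot[1] = iolet$v
  rot[2] = olet$vi
  rot[3] = let$vio
  rot[4] = et$viol
  rot[5] = t$viole
  rot[6] = $violet
Sorted (with $ < everything):
  sorted[0] = $violet
  sorted[1] = et$viol
  sorted[2] = iolet$v
  sorted[3] = let$vio
  sorted[4] = olet$vi
  sorted[5] = t$viole
  sorted[6] = violet$
sorted[1] = et$viol

Answer: et$viol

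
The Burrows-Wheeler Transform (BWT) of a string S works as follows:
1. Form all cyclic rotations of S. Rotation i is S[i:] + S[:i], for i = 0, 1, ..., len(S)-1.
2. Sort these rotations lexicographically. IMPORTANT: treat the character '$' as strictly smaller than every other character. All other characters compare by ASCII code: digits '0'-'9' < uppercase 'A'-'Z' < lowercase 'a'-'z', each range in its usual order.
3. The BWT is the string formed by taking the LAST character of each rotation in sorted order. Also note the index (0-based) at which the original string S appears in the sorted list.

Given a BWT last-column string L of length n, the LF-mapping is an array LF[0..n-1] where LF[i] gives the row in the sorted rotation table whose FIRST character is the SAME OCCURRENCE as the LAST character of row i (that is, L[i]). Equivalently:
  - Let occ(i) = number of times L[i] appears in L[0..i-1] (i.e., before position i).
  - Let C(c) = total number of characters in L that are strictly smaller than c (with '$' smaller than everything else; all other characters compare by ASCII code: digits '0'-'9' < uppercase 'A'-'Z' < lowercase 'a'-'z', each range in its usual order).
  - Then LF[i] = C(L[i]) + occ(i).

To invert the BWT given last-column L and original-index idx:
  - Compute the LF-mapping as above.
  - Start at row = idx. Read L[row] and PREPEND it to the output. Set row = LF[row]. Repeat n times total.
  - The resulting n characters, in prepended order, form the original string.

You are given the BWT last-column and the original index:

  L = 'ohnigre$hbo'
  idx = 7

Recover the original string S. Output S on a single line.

Answer: neighborho$

Derivation:
LF mapping: 8 4 7 6 3 10 2 0 5 1 9
Walk LF starting at row 7, prepending L[row]:
  step 1: row=7, L[7]='$', prepend. Next row=LF[7]=0
  step 2: row=0, L[0]='o', prepend. Next row=LF[0]=8
  step 3: row=8, L[8]='h', prepend. Next row=LF[8]=5
  step 4: row=5, L[5]='r', prepend. Next row=LF[5]=10
  step 5: row=10, L[10]='o', prepend. Next row=LF[10]=9
  step 6: row=9, L[9]='b', prepend. Next row=LF[9]=1
  step 7: row=1, L[1]='h', prepend. Next row=LF[1]=4
  step 8: row=4, L[4]='g', prepend. Next row=LF[4]=3
  step 9: row=3, L[3]='i', prepend. Next row=LF[3]=6
  step 10: row=6, L[6]='e', prepend. Next row=LF[6]=2
  step 11: row=2, L[2]='n', prepend. Next row=LF[2]=7
Reversed output: neighborho$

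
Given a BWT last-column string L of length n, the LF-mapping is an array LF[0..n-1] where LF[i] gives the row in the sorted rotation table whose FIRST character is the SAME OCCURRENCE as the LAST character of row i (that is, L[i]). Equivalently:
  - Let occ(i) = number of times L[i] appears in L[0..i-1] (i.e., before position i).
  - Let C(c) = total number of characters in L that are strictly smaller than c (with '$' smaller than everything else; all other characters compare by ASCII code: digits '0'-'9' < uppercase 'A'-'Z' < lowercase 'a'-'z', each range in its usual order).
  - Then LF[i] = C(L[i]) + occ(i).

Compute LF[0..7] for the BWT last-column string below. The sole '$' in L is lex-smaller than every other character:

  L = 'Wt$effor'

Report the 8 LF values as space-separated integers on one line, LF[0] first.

Char counts: '$':1, 'W':1, 'e':1, 'f':2, 'o':1, 'r':1, 't':1
C (first-col start): C('$')=0, C('W')=1, C('e')=2, C('f')=3, C('o')=5, C('r')=6, C('t')=7
L[0]='W': occ=0, LF[0]=C('W')+0=1+0=1
L[1]='t': occ=0, LF[1]=C('t')+0=7+0=7
L[2]='$': occ=0, LF[2]=C('$')+0=0+0=0
L[3]='e': occ=0, LF[3]=C('e')+0=2+0=2
L[4]='f': occ=0, LF[4]=C('f')+0=3+0=3
L[5]='f': occ=1, LF[5]=C('f')+1=3+1=4
L[6]='o': occ=0, LF[6]=C('o')+0=5+0=5
L[7]='r': occ=0, LF[7]=C('r')+0=6+0=6

Answer: 1 7 0 2 3 4 5 6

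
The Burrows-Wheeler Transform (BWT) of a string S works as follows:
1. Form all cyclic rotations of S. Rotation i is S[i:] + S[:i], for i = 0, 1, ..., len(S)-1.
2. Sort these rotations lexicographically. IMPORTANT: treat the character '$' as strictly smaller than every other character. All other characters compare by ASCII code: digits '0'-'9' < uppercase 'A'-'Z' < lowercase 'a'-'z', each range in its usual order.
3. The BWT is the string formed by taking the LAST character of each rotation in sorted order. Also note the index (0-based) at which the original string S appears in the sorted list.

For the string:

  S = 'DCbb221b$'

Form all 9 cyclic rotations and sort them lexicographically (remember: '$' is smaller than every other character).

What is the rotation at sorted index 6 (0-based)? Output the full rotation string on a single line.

All 9 rotations (rotation i = S[i:]+S[:i]):
  rot[0] = DCbb221b$
  rot[1] = Cbb221b$D
  rot[2] = bb221b$DC
  rot[3] = b221b$DCb
  rot[4] = 221b$DCbb
  rot[5] = 21b$DCbb2
  rot[6] = 1b$DCbb22
  rot[7] = b$DCbb221
  rot[8] = $DCbb221b
Sorted (with $ < everything):
  sorted[0] = $DCbb221b
  sorted[1] = 1b$DCbb22
  sorted[2] = 21b$DCbb2
  sorted[3] = 221b$DCbb
  sorted[4] = Cbb221b$D
  sorted[5] = DCbb221b$
  sorted[6] = b$DCbb221
  sorted[7] = b221b$DCb
  sorted[8] = bb221b$DC
sorted[6] = b$DCbb221

Answer: b$DCbb221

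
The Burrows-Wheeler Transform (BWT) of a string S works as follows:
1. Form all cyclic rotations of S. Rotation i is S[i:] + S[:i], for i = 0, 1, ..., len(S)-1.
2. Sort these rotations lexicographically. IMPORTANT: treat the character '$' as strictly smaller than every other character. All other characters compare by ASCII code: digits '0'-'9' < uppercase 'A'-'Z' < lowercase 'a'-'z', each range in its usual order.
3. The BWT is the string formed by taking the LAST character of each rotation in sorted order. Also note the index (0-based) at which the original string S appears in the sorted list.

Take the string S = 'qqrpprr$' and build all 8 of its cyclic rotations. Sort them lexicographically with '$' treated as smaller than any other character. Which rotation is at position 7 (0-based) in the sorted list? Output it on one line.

Answer: rr$qqrpp

Derivation:
All 8 rotations (rotation i = S[i:]+S[:i]):
  rot[0] = qqrpprr$
  rot[1] = qrpprr$q
  rot[2] = rpprr$qq
  rot[3] = pprr$qqr
  rot[4] = prr$qqrp
  rot[5] = rr$qqrpp
  rot[6] = r$qqrppr
  rot[7] = $qqrpprr
Sorted (with $ < everything):
  sorted[0] = $qqrpprr
  sorted[1] = pprr$qqr
  sorted[2] = prr$qqrp
  sorted[3] = qqrpprr$
  sorted[4] = qrpprr$q
  sorted[5] = r$qqrppr
  sorted[6] = rpprr$qq
  sorted[7] = rr$qqrpp
sorted[7] = rr$qqrpp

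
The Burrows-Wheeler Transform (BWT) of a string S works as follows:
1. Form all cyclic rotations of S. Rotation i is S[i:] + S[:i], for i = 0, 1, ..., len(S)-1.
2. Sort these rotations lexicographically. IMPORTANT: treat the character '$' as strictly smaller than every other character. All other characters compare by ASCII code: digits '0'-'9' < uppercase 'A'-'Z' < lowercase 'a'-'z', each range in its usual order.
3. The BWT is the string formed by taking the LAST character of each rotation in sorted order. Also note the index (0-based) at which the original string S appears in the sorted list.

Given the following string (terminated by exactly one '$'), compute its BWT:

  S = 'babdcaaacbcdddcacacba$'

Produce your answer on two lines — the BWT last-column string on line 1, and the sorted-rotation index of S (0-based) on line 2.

Answer: abcabccac$caddaaabbddc
9

Derivation:
All 22 rotations (rotation i = S[i:]+S[:i]):
  rot[0] = babdcaaacbcdddcacacba$
  rot[1] = abdcaaacbcdddcacacba$b
  rot[2] = bdcaaacbcdddcacacba$ba
  rot[3] = dcaaacbcdddcacacba$bab
  rot[4] = caaacbcdddcacacba$babd
  rot[5] = aaacbcdddcacacba$babdc
  rot[6] = aacbcdddcacacba$babdca
  rot[7] = acbcdddcacacba$babdcaa
  rot[8] = cbcdddcacacba$babdcaaa
  rot[9] = bcdddcacacba$babdcaaac
  rot[10] = cdddcacacba$babdcaaacb
  rot[11] = dddcacacba$babdcaaacbc
  rot[12] = ddcacacba$babdcaaacbcd
  rot[13] = dcacacba$babdcaaacbcdd
  rot[14] = cacacba$babdcaaacbcddd
  rot[15] = acacba$babdcaaacbcdddc
  rot[16] = cacba$babdcaaacbcdddca
  rot[17] = acba$babdcaaacbcdddcac
  rot[18] = cba$babdcaaacbcdddcaca
  rot[19] = ba$babdcaaacbcdddcacac
  rot[20] = a$babdcaaacbcdddcacacb
  rot[21] = $babdcaaacbcdddcacacba
Sorted (with $ < everything):
  sorted[0] = $babdcaaacbcdddcacacba  (last char: 'a')
  sorted[1] = a$babdcaaacbcdddcacacb  (last char: 'b')
  sorted[2] = aaacbcdddcacacba$babdc  (last char: 'c')
  sorted[3] = aacbcdddcacacba$babdca  (last char: 'a')
  sorted[4] = abdcaaacbcdddcacacba$b  (last char: 'b')
  sorted[5] = acacba$babdcaaacbcdddc  (last char: 'c')
  sorted[6] = acba$babdcaaacbcdddcac  (last char: 'c')
  sorted[7] = acbcdddcacacba$babdcaa  (last char: 'a')
  sorted[8] = ba$babdcaaacbcdddcacac  (last char: 'c')
  sorted[9] = babdcaaacbcdddcacacba$  (last char: '$')
  sorted[10] = bcdddcacacba$babdcaaac  (last char: 'c')
  sorted[11] = bdcaaacbcdddcacacba$ba  (last char: 'a')
  sorted[12] = caaacbcdddcacacba$babd  (last char: 'd')
  sorted[13] = cacacba$babdcaaacbcddd  (last char: 'd')
  sorted[14] = cacba$babdcaaacbcdddca  (last char: 'a')
  sorted[15] = cba$babdcaaacbcdddcaca  (last char: 'a')
  sorted[16] = cbcdddcacacba$babdcaaa  (last char: 'a')
  sorted[17] = cdddcacacba$babdcaaacb  (last char: 'b')
  sorted[18] = dcaaacbcdddcacacba$bab  (last char: 'b')
  sorted[19] = dcacacba$babdcaaacbcdd  (last char: 'd')
  sorted[20] = ddcacacba$babdcaaacbcd  (last char: 'd')
  sorted[21] = dddcacacba$babdcaaacbc  (last char: 'c')
Last column: abcabccac$caddaaabbddc
Original string S is at sorted index 9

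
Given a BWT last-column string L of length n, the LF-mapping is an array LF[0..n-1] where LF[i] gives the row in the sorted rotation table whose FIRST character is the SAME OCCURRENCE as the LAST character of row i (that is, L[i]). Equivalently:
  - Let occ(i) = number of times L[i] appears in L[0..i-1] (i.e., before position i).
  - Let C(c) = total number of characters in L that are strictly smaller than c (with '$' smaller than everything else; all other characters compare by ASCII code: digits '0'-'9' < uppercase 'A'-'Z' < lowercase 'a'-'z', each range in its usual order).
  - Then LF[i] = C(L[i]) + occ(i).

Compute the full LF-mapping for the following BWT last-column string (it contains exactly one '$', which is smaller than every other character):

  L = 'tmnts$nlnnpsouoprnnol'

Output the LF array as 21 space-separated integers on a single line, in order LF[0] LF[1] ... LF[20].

Answer: 18 3 4 19 16 0 5 1 6 7 13 17 10 20 11 14 15 8 9 12 2

Derivation:
Char counts: '$':1, 'l':2, 'm':1, 'n':6, 'o':3, 'p':2, 'r':1, 's':2, 't':2, 'u':1
C (first-col start): C('$')=0, C('l')=1, C('m')=3, C('n')=4, C('o')=10, C('p')=13, C('r')=15, C('s')=16, C('t')=18, C('u')=20
L[0]='t': occ=0, LF[0]=C('t')+0=18+0=18
L[1]='m': occ=0, LF[1]=C('m')+0=3+0=3
L[2]='n': occ=0, LF[2]=C('n')+0=4+0=4
L[3]='t': occ=1, LF[3]=C('t')+1=18+1=19
L[4]='s': occ=0, LF[4]=C('s')+0=16+0=16
L[5]='$': occ=0, LF[5]=C('$')+0=0+0=0
L[6]='n': occ=1, LF[6]=C('n')+1=4+1=5
L[7]='l': occ=0, LF[7]=C('l')+0=1+0=1
L[8]='n': occ=2, LF[8]=C('n')+2=4+2=6
L[9]='n': occ=3, LF[9]=C('n')+3=4+3=7
L[10]='p': occ=0, LF[10]=C('p')+0=13+0=13
L[11]='s': occ=1, LF[11]=C('s')+1=16+1=17
L[12]='o': occ=0, LF[12]=C('o')+0=10+0=10
L[13]='u': occ=0, LF[13]=C('u')+0=20+0=20
L[14]='o': occ=1, LF[14]=C('o')+1=10+1=11
L[15]='p': occ=1, LF[15]=C('p')+1=13+1=14
L[16]='r': occ=0, LF[16]=C('r')+0=15+0=15
L[17]='n': occ=4, LF[17]=C('n')+4=4+4=8
L[18]='n': occ=5, LF[18]=C('n')+5=4+5=9
L[19]='o': occ=2, LF[19]=C('o')+2=10+2=12
L[20]='l': occ=1, LF[20]=C('l')+1=1+1=2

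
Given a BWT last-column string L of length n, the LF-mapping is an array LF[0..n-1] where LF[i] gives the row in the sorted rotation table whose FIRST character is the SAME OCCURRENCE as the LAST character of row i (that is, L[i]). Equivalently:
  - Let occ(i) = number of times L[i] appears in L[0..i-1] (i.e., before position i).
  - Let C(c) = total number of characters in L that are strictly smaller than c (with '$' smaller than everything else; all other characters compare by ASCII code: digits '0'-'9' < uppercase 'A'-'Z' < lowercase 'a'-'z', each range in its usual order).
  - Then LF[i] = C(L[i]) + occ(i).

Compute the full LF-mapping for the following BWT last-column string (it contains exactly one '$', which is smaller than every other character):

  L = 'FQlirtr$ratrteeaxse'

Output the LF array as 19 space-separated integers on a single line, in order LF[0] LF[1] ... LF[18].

Char counts: '$':1, 'F':1, 'Q':1, 'a':2, 'e':3, 'i':1, 'l':1, 'r':4, 's':1, 't':3, 'x':1
C (first-col start): C('$')=0, C('F')=1, C('Q')=2, C('a')=3, C('e')=5, C('i')=8, C('l')=9, C('r')=10, C('s')=14, C('t')=15, C('x')=18
L[0]='F': occ=0, LF[0]=C('F')+0=1+0=1
L[1]='Q': occ=0, LF[1]=C('Q')+0=2+0=2
L[2]='l': occ=0, LF[2]=C('l')+0=9+0=9
L[3]='i': occ=0, LF[3]=C('i')+0=8+0=8
L[4]='r': occ=0, LF[4]=C('r')+0=10+0=10
L[5]='t': occ=0, LF[5]=C('t')+0=15+0=15
L[6]='r': occ=1, LF[6]=C('r')+1=10+1=11
L[7]='$': occ=0, LF[7]=C('$')+0=0+0=0
L[8]='r': occ=2, LF[8]=C('r')+2=10+2=12
L[9]='a': occ=0, LF[9]=C('a')+0=3+0=3
L[10]='t': occ=1, LF[10]=C('t')+1=15+1=16
L[11]='r': occ=3, LF[11]=C('r')+3=10+3=13
L[12]='t': occ=2, LF[12]=C('t')+2=15+2=17
L[13]='e': occ=0, LF[13]=C('e')+0=5+0=5
L[14]='e': occ=1, LF[14]=C('e')+1=5+1=6
L[15]='a': occ=1, LF[15]=C('a')+1=3+1=4
L[16]='x': occ=0, LF[16]=C('x')+0=18+0=18
L[17]='s': occ=0, LF[17]=C('s')+0=14+0=14
L[18]='e': occ=2, LF[18]=C('e')+2=5+2=7

Answer: 1 2 9 8 10 15 11 0 12 3 16 13 17 5 6 4 18 14 7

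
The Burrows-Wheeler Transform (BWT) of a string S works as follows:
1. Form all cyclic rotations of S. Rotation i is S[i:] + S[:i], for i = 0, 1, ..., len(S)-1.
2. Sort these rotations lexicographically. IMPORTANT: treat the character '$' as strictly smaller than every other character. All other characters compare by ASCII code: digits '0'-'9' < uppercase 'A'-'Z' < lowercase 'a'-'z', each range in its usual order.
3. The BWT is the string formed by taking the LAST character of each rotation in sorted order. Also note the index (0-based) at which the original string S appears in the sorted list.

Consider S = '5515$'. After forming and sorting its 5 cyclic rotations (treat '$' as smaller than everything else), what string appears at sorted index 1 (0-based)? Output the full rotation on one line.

All 5 rotations (rotation i = S[i:]+S[:i]):
  rot[0] = 5515$
  rot[1] = 515$5
  rot[2] = 15$55
  rot[3] = 5$551
  rot[4] = $5515
Sorted (with $ < everything):
  sorted[0] = $5515
  sorted[1] = 15$55
  sorted[2] = 5$551
  sorted[3] = 515$5
  sorted[4] = 5515$
sorted[1] = 15$55

Answer: 15$55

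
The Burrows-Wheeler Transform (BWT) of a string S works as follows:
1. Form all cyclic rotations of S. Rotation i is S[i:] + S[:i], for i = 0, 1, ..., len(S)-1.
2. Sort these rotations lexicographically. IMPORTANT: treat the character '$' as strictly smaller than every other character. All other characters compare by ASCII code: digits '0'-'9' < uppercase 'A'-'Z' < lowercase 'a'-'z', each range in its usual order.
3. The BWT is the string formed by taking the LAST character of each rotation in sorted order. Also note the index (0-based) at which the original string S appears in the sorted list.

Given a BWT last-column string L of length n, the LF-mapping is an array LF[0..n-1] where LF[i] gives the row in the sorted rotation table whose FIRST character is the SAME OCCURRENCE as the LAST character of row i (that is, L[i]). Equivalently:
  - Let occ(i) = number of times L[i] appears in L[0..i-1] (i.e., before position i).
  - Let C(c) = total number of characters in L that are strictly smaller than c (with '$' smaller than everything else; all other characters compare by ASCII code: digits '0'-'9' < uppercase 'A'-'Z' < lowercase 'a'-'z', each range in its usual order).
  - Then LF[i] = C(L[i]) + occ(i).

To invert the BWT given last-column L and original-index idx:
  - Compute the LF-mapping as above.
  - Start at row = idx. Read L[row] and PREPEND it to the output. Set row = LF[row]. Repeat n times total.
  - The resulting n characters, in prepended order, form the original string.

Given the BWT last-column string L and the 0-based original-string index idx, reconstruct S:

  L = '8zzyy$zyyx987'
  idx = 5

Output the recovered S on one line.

Answer: xyyy9z7zy8z8$

Derivation:
LF mapping: 2 10 11 6 7 0 12 8 9 5 4 3 1
Walk LF starting at row 5, prepending L[row]:
  step 1: row=5, L[5]='$', prepend. Next row=LF[5]=0
  step 2: row=0, L[0]='8', prepend. Next row=LF[0]=2
  step 3: row=2, L[2]='z', prepend. Next row=LF[2]=11
  step 4: row=11, L[11]='8', prepend. Next row=LF[11]=3
  step 5: row=3, L[3]='y', prepend. Next row=LF[3]=6
  step 6: row=6, L[6]='z', prepend. Next row=LF[6]=12
  step 7: row=12, L[12]='7', prepend. Next row=LF[12]=1
  step 8: row=1, L[1]='z', prepend. Next row=LF[1]=10
  step 9: row=10, L[10]='9', prepend. Next row=LF[10]=4
  step 10: row=4, L[4]='y', prepend. Next row=LF[4]=7
  step 11: row=7, L[7]='y', prepend. Next row=LF[7]=8
  step 12: row=8, L[8]='y', prepend. Next row=LF[8]=9
  step 13: row=9, L[9]='x', prepend. Next row=LF[9]=5
Reversed output: xyyy9z7zy8z8$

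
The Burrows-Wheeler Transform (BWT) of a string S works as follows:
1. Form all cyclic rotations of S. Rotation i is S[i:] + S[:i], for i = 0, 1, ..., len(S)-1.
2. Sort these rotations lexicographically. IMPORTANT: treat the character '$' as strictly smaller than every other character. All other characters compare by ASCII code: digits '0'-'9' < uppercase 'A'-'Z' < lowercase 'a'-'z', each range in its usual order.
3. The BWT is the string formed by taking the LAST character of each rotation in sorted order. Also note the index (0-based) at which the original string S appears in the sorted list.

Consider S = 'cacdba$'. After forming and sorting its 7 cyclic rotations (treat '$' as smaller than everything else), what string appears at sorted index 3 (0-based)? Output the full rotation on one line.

Answer: ba$cacd

Derivation:
All 7 rotations (rotation i = S[i:]+S[:i]):
  rot[0] = cacdba$
  rot[1] = acdba$c
  rot[2] = cdba$ca
  rot[3] = dba$cac
  rot[4] = ba$cacd
  rot[5] = a$cacdb
  rot[6] = $cacdba
Sorted (with $ < everything):
  sorted[0] = $cacdba
  sorted[1] = a$cacdb
  sorted[2] = acdba$c
  sorted[3] = ba$cacd
  sorted[4] = cacdba$
  sorted[5] = cdba$ca
  sorted[6] = dba$cac
sorted[3] = ba$cacd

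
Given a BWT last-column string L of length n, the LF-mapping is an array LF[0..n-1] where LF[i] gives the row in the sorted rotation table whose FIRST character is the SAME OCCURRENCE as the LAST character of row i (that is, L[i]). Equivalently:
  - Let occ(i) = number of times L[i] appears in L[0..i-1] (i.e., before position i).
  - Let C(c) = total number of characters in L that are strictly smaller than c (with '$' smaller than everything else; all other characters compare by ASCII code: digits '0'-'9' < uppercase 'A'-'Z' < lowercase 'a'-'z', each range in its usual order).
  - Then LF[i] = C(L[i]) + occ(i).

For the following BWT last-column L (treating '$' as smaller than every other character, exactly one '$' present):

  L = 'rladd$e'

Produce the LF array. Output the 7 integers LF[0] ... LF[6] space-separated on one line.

Char counts: '$':1, 'a':1, 'd':2, 'e':1, 'l':1, 'r':1
C (first-col start): C('$')=0, C('a')=1, C('d')=2, C('e')=4, C('l')=5, C('r')=6
L[0]='r': occ=0, LF[0]=C('r')+0=6+0=6
L[1]='l': occ=0, LF[1]=C('l')+0=5+0=5
L[2]='a': occ=0, LF[2]=C('a')+0=1+0=1
L[3]='d': occ=0, LF[3]=C('d')+0=2+0=2
L[4]='d': occ=1, LF[4]=C('d')+1=2+1=3
L[5]='$': occ=0, LF[5]=C('$')+0=0+0=0
L[6]='e': occ=0, LF[6]=C('e')+0=4+0=4

Answer: 6 5 1 2 3 0 4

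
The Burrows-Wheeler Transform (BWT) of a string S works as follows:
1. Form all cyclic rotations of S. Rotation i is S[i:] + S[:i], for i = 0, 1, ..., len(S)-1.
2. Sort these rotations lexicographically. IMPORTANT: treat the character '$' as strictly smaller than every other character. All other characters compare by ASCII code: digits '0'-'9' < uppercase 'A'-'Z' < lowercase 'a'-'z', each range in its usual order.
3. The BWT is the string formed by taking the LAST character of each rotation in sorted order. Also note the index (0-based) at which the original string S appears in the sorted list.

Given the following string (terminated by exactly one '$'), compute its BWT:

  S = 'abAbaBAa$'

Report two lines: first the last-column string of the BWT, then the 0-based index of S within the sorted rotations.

All 9 rotations (rotation i = S[i:]+S[:i]):
  rot[0] = abAbaBAa$
  rot[1] = bAbaBAa$a
  rot[2] = AbaBAa$ab
  rot[3] = baBAa$abA
  rot[4] = aBAa$abAb
  rot[5] = BAa$abAba
  rot[6] = Aa$abAbaB
  rot[7] = a$abAbaBA
  rot[8] = $abAbaBAa
Sorted (with $ < everything):
  sorted[0] = $abAbaBAa  (last char: 'a')
  sorted[1] = Aa$abAbaB  (last char: 'B')
  sorted[2] = AbaBAa$ab  (last char: 'b')
  sorted[3] = BAa$abAba  (last char: 'a')
  sorted[4] = a$abAbaBA  (last char: 'A')
  sorted[5] = aBAa$abAb  (last char: 'b')
  sorted[6] = abAbaBAa$  (last char: '$')
  sorted[7] = bAbaBAa$a  (last char: 'a')
  sorted[8] = baBAa$abA  (last char: 'A')
Last column: aBbaAb$aA
Original string S is at sorted index 6

Answer: aBbaAb$aA
6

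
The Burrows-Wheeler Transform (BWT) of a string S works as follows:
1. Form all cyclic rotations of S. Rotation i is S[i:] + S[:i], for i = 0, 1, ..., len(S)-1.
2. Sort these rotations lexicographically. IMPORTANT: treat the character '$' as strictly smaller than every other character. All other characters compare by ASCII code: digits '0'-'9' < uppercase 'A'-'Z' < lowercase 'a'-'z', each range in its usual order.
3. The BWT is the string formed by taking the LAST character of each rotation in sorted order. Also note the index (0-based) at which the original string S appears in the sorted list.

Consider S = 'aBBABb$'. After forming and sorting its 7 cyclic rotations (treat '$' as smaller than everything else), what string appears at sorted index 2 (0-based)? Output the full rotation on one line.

Answer: BABb$aB

Derivation:
All 7 rotations (rotation i = S[i:]+S[:i]):
  rot[0] = aBBABb$
  rot[1] = BBABb$a
  rot[2] = BABb$aB
  rot[3] = ABb$aBB
  rot[4] = Bb$aBBA
  rot[5] = b$aBBAB
  rot[6] = $aBBABb
Sorted (with $ < everything):
  sorted[0] = $aBBABb
  sorted[1] = ABb$aBB
  sorted[2] = BABb$aB
  sorted[3] = BBABb$a
  sorted[4] = Bb$aBBA
  sorted[5] = aBBABb$
  sorted[6] = b$aBBAB
sorted[2] = BABb$aB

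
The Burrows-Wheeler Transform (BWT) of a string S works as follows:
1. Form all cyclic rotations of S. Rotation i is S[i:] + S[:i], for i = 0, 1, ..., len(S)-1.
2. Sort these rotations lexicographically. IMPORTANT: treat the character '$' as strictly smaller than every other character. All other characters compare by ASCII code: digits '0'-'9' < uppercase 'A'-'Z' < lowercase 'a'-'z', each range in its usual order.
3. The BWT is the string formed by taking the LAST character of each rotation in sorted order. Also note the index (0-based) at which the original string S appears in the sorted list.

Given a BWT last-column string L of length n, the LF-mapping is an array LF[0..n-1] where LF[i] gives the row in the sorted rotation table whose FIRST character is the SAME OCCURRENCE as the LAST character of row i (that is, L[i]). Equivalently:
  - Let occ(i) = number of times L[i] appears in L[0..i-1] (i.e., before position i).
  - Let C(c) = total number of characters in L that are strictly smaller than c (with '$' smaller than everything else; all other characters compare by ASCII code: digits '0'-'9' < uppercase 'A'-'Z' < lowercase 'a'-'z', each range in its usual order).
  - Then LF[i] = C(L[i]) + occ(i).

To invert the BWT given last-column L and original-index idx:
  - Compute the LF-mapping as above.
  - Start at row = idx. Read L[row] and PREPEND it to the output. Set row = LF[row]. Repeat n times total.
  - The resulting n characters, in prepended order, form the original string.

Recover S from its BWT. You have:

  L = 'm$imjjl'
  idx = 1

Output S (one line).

LF mapping: 5 0 1 6 2 3 4
Walk LF starting at row 1, prepending L[row]:
  step 1: row=1, L[1]='$', prepend. Next row=LF[1]=0
  step 2: row=0, L[0]='m', prepend. Next row=LF[0]=5
  step 3: row=5, L[5]='j', prepend. Next row=LF[5]=3
  step 4: row=3, L[3]='m', prepend. Next row=LF[3]=6
  step 5: row=6, L[6]='l', prepend. Next row=LF[6]=4
  step 6: row=4, L[4]='j', prepend. Next row=LF[4]=2
  step 7: row=2, L[2]='i', prepend. Next row=LF[2]=1
Reversed output: ijlmjm$

Answer: ijlmjm$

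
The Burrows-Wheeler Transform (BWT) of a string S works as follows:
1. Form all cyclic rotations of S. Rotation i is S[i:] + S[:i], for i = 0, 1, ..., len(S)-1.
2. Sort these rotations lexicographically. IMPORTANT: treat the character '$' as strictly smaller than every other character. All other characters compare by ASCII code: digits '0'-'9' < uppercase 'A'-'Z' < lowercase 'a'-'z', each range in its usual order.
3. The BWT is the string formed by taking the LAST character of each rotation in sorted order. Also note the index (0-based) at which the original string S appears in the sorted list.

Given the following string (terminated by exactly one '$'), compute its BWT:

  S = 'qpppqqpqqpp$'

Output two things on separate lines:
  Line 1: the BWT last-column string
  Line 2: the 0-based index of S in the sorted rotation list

Answer: ppqqpqpq$qpp
8

Derivation:
All 12 rotations (rotation i = S[i:]+S[:i]):
  rot[0] = qpppqqpqqpp$
  rot[1] = pppqqpqqpp$q
  rot[2] = ppqqpqqpp$qp
  rot[3] = pqqpqqpp$qpp
  rot[4] = qqpqqpp$qppp
  rot[5] = qpqqpp$qpppq
  rot[6] = pqqpp$qpppqq
  rot[7] = qqpp$qpppqqp
  rot[8] = qpp$qpppqqpq
  rot[9] = pp$qpppqqpqq
  rot[10] = p$qpppqqpqqp
  rot[11] = $qpppqqpqqpp
Sorted (with $ < everything):
  sorted[0] = $qpppqqpqqpp  (last char: 'p')
  sorted[1] = p$qpppqqpqqp  (last char: 'p')
  sorted[2] = pp$qpppqqpqq  (last char: 'q')
  sorted[3] = pppqqpqqpp$q  (last char: 'q')
  sorted[4] = ppqqpqqpp$qp  (last char: 'p')
  sorted[5] = pqqpp$qpppqq  (last char: 'q')
  sorted[6] = pqqpqqpp$qpp  (last char: 'p')
  sorted[7] = qpp$qpppqqpq  (last char: 'q')
  sorted[8] = qpppqqpqqpp$  (last char: '$')
  sorted[9] = qpqqpp$qpppq  (last char: 'q')
  sorted[10] = qqpp$qpppqqp  (last char: 'p')
  sorted[11] = qqpqqpp$qppp  (last char: 'p')
Last column: ppqqpqpq$qpp
Original string S is at sorted index 8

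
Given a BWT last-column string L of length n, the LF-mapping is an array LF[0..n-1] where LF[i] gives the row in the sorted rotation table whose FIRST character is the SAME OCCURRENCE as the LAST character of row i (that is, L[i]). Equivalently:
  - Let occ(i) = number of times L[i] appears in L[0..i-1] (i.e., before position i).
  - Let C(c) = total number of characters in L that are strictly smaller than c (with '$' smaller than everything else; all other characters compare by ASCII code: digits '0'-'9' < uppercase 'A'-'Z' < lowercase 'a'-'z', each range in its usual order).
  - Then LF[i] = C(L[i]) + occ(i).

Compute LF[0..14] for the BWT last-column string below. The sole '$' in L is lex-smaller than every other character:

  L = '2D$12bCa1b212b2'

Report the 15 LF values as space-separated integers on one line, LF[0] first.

Char counts: '$':1, '1':3, '2':5, 'C':1, 'D':1, 'a':1, 'b':3
C (first-col start): C('$')=0, C('1')=1, C('2')=4, C('C')=9, C('D')=10, C('a')=11, C('b')=12
L[0]='2': occ=0, LF[0]=C('2')+0=4+0=4
L[1]='D': occ=0, LF[1]=C('D')+0=10+0=10
L[2]='$': occ=0, LF[2]=C('$')+0=0+0=0
L[3]='1': occ=0, LF[3]=C('1')+0=1+0=1
L[4]='2': occ=1, LF[4]=C('2')+1=4+1=5
L[5]='b': occ=0, LF[5]=C('b')+0=12+0=12
L[6]='C': occ=0, LF[6]=C('C')+0=9+0=9
L[7]='a': occ=0, LF[7]=C('a')+0=11+0=11
L[8]='1': occ=1, LF[8]=C('1')+1=1+1=2
L[9]='b': occ=1, LF[9]=C('b')+1=12+1=13
L[10]='2': occ=2, LF[10]=C('2')+2=4+2=6
L[11]='1': occ=2, LF[11]=C('1')+2=1+2=3
L[12]='2': occ=3, LF[12]=C('2')+3=4+3=7
L[13]='b': occ=2, LF[13]=C('b')+2=12+2=14
L[14]='2': occ=4, LF[14]=C('2')+4=4+4=8

Answer: 4 10 0 1 5 12 9 11 2 13 6 3 7 14 8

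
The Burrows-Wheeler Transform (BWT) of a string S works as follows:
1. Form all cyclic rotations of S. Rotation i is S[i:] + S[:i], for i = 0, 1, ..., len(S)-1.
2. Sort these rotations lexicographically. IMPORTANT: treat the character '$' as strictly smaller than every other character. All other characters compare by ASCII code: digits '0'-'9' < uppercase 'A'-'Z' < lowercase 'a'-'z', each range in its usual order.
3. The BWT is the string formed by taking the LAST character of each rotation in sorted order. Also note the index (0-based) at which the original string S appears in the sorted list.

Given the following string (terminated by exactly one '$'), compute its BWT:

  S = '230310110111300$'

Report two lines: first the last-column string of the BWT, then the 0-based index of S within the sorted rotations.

All 16 rotations (rotation i = S[i:]+S[:i]):
  rot[0] = 230310110111300$
  rot[1] = 30310110111300$2
  rot[2] = 0310110111300$23
  rot[3] = 310110111300$230
  rot[4] = 10110111300$2303
  rot[5] = 0110111300$23031
  rot[6] = 110111300$230310
  rot[7] = 10111300$2303101
  rot[8] = 0111300$23031011
  rot[9] = 111300$230310110
  rot[10] = 11300$2303101101
  rot[11] = 1300$23031011011
  rot[12] = 300$230310110111
  rot[13] = 00$2303101101113
  rot[14] = 0$23031011011130
  rot[15] = $230310110111300
Sorted (with $ < everything):
  sorted[0] = $230310110111300  (last char: '0')
  sorted[1] = 0$23031011011130  (last char: '0')
  sorted[2] = 00$2303101101113  (last char: '3')
  sorted[3] = 0110111300$23031  (last char: '1')
  sorted[4] = 0111300$23031011  (last char: '1')
  sorted[5] = 0310110111300$23  (last char: '3')
  sorted[6] = 10110111300$2303  (last char: '3')
  sorted[7] = 10111300$2303101  (last char: '1')
  sorted[8] = 110111300$230310  (last char: '0')
  sorted[9] = 111300$230310110  (last char: '0')
  sorted[10] = 11300$2303101101  (last char: '1')
  sorted[11] = 1300$23031011011  (last char: '1')
  sorted[12] = 230310110111300$  (last char: '$')
  sorted[13] = 300$230310110111  (last char: '1')
  sorted[14] = 30310110111300$2  (last char: '2')
  sorted[15] = 310110111300$230  (last char: '0')
Last column: 003113310011$120
Original string S is at sorted index 12

Answer: 003113310011$120
12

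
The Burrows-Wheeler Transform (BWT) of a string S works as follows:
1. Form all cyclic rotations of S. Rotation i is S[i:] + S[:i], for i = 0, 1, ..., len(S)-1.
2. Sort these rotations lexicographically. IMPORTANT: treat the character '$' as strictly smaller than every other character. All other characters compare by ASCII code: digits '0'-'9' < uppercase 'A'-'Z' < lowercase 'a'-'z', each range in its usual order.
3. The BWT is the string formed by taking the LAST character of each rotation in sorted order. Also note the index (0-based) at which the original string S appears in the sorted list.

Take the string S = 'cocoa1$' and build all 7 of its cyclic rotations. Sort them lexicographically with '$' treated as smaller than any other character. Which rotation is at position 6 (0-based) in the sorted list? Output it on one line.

Answer: ocoa1$c

Derivation:
All 7 rotations (rotation i = S[i:]+S[:i]):
  rot[0] = cocoa1$
  rot[1] = ocoa1$c
  rot[2] = coa1$co
  rot[3] = oa1$coc
  rot[4] = a1$coco
  rot[5] = 1$cocoa
  rot[6] = $cocoa1
Sorted (with $ < everything):
  sorted[0] = $cocoa1
  sorted[1] = 1$cocoa
  sorted[2] = a1$coco
  sorted[3] = coa1$co
  sorted[4] = cocoa1$
  sorted[5] = oa1$coc
  sorted[6] = ocoa1$c
sorted[6] = ocoa1$c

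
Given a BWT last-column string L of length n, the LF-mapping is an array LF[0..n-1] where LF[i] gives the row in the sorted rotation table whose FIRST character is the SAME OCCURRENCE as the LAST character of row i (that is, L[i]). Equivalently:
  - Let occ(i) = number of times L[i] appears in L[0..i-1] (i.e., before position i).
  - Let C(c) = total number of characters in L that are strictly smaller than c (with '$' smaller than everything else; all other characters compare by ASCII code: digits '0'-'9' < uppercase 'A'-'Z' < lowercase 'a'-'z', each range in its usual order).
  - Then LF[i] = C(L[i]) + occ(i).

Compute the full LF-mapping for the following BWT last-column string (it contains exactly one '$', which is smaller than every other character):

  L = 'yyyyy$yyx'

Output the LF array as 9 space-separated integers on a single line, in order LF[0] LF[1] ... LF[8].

Char counts: '$':1, 'x':1, 'y':7
C (first-col start): C('$')=0, C('x')=1, C('y')=2
L[0]='y': occ=0, LF[0]=C('y')+0=2+0=2
L[1]='y': occ=1, LF[1]=C('y')+1=2+1=3
L[2]='y': occ=2, LF[2]=C('y')+2=2+2=4
L[3]='y': occ=3, LF[3]=C('y')+3=2+3=5
L[4]='y': occ=4, LF[4]=C('y')+4=2+4=6
L[5]='$': occ=0, LF[5]=C('$')+0=0+0=0
L[6]='y': occ=5, LF[6]=C('y')+5=2+5=7
L[7]='y': occ=6, LF[7]=C('y')+6=2+6=8
L[8]='x': occ=0, LF[8]=C('x')+0=1+0=1

Answer: 2 3 4 5 6 0 7 8 1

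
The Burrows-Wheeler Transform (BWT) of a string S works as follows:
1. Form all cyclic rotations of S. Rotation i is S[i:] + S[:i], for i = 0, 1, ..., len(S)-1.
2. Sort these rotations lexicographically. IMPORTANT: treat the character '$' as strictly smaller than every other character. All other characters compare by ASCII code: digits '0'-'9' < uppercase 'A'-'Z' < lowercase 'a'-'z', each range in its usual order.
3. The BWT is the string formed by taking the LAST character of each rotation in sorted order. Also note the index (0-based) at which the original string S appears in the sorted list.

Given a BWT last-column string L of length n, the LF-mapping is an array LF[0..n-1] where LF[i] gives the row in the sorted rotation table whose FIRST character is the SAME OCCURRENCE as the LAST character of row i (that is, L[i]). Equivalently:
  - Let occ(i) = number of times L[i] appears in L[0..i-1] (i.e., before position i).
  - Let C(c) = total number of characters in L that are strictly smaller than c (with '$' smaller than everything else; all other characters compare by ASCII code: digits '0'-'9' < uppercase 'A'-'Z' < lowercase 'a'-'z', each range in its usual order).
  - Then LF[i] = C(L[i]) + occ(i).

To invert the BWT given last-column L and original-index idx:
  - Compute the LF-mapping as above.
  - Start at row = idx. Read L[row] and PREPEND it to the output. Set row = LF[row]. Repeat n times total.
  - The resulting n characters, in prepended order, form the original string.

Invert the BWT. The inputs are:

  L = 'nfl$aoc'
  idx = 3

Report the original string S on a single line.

LF mapping: 5 3 4 0 1 6 2
Walk LF starting at row 3, prepending L[row]:
  step 1: row=3, L[3]='$', prepend. Next row=LF[3]=0
  step 2: row=0, L[0]='n', prepend. Next row=LF[0]=5
  step 3: row=5, L[5]='o', prepend. Next row=LF[5]=6
  step 4: row=6, L[6]='c', prepend. Next row=LF[6]=2
  step 5: row=2, L[2]='l', prepend. Next row=LF[2]=4
  step 6: row=4, L[4]='a', prepend. Next row=LF[4]=1
  step 7: row=1, L[1]='f', prepend. Next row=LF[1]=3
Reversed output: falcon$

Answer: falcon$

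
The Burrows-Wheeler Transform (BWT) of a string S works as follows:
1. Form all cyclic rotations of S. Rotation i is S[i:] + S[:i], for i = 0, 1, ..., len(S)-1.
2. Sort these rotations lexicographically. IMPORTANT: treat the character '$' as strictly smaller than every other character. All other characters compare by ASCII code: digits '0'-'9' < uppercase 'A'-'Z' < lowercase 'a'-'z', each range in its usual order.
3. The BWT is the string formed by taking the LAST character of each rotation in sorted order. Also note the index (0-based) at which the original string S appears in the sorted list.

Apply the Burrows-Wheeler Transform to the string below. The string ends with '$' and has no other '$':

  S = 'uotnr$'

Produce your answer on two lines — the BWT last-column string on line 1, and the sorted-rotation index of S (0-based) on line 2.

Answer: rtuno$
5

Derivation:
All 6 rotations (rotation i = S[i:]+S[:i]):
  rot[0] = uotnr$
  rot[1] = otnr$u
  rot[2] = tnr$uo
  rot[3] = nr$uot
  rot[4] = r$uotn
  rot[5] = $uotnr
Sorted (with $ < everything):
  sorted[0] = $uotnr  (last char: 'r')
  sorted[1] = nr$uot  (last char: 't')
  sorted[2] = otnr$u  (last char: 'u')
  sorted[3] = r$uotn  (last char: 'n')
  sorted[4] = tnr$uo  (last char: 'o')
  sorted[5] = uotnr$  (last char: '$')
Last column: rtuno$
Original string S is at sorted index 5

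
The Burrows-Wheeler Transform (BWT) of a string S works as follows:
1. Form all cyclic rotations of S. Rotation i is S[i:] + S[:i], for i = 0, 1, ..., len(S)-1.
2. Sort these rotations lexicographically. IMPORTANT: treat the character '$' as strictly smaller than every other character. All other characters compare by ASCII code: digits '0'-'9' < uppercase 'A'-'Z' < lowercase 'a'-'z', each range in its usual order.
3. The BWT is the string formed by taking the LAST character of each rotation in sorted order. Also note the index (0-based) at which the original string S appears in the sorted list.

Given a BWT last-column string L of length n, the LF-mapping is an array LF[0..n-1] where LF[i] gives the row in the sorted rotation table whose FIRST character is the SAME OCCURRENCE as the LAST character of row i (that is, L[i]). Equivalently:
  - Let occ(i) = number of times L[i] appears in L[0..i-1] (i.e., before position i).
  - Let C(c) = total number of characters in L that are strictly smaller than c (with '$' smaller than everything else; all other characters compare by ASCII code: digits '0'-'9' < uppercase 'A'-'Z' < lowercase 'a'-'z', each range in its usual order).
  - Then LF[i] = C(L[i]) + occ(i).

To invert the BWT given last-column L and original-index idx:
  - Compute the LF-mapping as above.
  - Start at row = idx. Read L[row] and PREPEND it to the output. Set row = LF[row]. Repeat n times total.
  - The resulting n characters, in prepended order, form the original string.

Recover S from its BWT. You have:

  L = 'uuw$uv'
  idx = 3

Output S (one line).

Answer: uvwuu$

Derivation:
LF mapping: 1 2 5 0 3 4
Walk LF starting at row 3, prepending L[row]:
  step 1: row=3, L[3]='$', prepend. Next row=LF[3]=0
  step 2: row=0, L[0]='u', prepend. Next row=LF[0]=1
  step 3: row=1, L[1]='u', prepend. Next row=LF[1]=2
  step 4: row=2, L[2]='w', prepend. Next row=LF[2]=5
  step 5: row=5, L[5]='v', prepend. Next row=LF[5]=4
  step 6: row=4, L[4]='u', prepend. Next row=LF[4]=3
Reversed output: uvwuu$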